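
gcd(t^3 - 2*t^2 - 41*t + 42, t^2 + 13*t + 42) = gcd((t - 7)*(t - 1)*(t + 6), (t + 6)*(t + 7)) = t + 6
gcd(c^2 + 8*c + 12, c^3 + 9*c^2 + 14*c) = c + 2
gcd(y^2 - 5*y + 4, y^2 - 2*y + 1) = y - 1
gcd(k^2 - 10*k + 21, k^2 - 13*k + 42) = k - 7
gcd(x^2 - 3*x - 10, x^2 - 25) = x - 5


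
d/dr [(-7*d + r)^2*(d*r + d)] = d*(7*d - r)*(7*d - 3*r - 2)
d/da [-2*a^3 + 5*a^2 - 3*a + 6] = -6*a^2 + 10*a - 3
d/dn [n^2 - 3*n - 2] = 2*n - 3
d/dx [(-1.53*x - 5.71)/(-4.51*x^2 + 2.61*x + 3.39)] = (-6.9003*x^2 - 51.5042*x + 9.7164)/(20.3401*x^4 - 23.5422*x^3 - 23.7657*x^2 + 17.6958*x + 11.4921)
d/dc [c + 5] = 1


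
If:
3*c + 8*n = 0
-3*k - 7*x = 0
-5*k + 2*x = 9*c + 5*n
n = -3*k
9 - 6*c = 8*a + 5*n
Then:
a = 9/8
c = 0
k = 0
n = 0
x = 0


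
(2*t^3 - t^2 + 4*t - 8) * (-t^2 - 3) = -2*t^5 + t^4 - 10*t^3 + 11*t^2 - 12*t + 24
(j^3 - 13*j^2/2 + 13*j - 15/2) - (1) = j^3 - 13*j^2/2 + 13*j - 17/2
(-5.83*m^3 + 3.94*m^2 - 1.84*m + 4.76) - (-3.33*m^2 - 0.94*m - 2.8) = -5.83*m^3 + 7.27*m^2 - 0.9*m + 7.56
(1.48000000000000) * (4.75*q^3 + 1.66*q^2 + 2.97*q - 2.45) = 7.03*q^3 + 2.4568*q^2 + 4.3956*q - 3.626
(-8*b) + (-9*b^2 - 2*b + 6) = -9*b^2 - 10*b + 6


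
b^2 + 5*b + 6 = (b + 2)*(b + 3)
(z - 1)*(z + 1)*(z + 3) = z^3 + 3*z^2 - z - 3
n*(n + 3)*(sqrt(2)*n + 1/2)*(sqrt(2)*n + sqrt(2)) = 2*n^4 + sqrt(2)*n^3/2 + 8*n^3 + 2*sqrt(2)*n^2 + 6*n^2 + 3*sqrt(2)*n/2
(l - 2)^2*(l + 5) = l^3 + l^2 - 16*l + 20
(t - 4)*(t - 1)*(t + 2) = t^3 - 3*t^2 - 6*t + 8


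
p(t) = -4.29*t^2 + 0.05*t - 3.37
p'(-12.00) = 103.01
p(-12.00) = -621.73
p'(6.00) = -51.43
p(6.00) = -157.51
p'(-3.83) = 32.91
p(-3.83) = -66.49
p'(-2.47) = 21.24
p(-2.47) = -29.67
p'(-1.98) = 17.04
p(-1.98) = -20.29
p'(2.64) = -22.60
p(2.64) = -33.14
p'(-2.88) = 24.76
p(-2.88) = -39.10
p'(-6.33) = 54.36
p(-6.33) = -175.58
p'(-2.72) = 23.39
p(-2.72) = -35.25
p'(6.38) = -54.69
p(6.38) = -177.67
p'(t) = 0.05 - 8.58*t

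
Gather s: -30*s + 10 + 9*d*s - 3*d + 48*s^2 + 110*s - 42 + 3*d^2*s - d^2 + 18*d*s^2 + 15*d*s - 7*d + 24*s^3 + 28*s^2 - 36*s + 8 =-d^2 - 10*d + 24*s^3 + s^2*(18*d + 76) + s*(3*d^2 + 24*d + 44) - 24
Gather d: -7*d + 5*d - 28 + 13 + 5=-2*d - 10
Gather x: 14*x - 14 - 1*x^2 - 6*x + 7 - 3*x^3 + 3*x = -3*x^3 - x^2 + 11*x - 7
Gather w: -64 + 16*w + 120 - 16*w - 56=0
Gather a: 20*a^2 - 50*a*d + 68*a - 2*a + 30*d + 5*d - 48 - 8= 20*a^2 + a*(66 - 50*d) + 35*d - 56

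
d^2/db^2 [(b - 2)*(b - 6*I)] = 2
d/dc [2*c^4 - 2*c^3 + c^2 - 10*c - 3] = 8*c^3 - 6*c^2 + 2*c - 10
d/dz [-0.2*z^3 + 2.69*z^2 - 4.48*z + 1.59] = -0.6*z^2 + 5.38*z - 4.48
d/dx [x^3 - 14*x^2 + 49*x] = 3*x^2 - 28*x + 49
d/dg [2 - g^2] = -2*g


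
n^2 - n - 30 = (n - 6)*(n + 5)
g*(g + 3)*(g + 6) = g^3 + 9*g^2 + 18*g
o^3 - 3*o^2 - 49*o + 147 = (o - 7)*(o - 3)*(o + 7)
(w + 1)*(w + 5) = w^2 + 6*w + 5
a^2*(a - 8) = a^3 - 8*a^2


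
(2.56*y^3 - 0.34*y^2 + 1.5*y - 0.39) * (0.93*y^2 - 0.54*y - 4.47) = 2.3808*y^5 - 1.6986*y^4 - 9.8646*y^3 + 0.3471*y^2 - 6.4944*y + 1.7433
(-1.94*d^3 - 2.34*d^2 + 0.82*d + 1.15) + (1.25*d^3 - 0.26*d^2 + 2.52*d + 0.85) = -0.69*d^3 - 2.6*d^2 + 3.34*d + 2.0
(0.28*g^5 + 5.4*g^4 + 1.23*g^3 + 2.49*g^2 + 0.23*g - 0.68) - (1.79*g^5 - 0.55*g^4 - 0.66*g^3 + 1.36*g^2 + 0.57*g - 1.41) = -1.51*g^5 + 5.95*g^4 + 1.89*g^3 + 1.13*g^2 - 0.34*g + 0.73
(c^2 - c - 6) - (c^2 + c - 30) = 24 - 2*c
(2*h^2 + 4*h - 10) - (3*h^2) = -h^2 + 4*h - 10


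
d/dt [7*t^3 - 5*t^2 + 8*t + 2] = 21*t^2 - 10*t + 8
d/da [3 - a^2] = -2*a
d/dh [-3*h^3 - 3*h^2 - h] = -9*h^2 - 6*h - 1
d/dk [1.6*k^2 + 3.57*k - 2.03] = 3.2*k + 3.57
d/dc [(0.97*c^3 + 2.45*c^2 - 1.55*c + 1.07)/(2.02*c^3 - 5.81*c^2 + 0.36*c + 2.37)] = (-10.5847*c^4 + 6.9604*c^3 - 7.711*c^2 + 24.0464*c - 4.0587)/(4.0804*c^6 - 23.4724*c^5 + 35.2105*c^4 + 5.3916*c^3 - 27.4098*c^2 + 1.7064*c + 5.6169)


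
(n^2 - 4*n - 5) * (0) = 0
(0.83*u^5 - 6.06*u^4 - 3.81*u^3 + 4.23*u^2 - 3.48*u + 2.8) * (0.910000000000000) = 0.7553*u^5 - 5.5146*u^4 - 3.4671*u^3 + 3.8493*u^2 - 3.1668*u + 2.548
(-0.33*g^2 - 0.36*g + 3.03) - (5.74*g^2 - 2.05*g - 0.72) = -6.07*g^2 + 1.69*g + 3.75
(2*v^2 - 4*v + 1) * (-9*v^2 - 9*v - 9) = -18*v^4 + 18*v^3 + 9*v^2 + 27*v - 9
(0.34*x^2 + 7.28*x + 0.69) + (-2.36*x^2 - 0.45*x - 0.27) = -2.02*x^2 + 6.83*x + 0.42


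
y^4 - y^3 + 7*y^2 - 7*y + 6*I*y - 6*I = (y - 1)*(y - 3*I)*(y + I)*(y + 2*I)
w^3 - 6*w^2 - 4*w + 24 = (w - 6)*(w - 2)*(w + 2)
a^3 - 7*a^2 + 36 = (a - 6)*(a - 3)*(a + 2)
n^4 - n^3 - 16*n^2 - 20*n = n*(n - 5)*(n + 2)^2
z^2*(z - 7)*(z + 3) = z^4 - 4*z^3 - 21*z^2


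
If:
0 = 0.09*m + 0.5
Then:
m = -5.56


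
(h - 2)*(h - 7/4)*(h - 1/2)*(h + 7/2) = h^4 - 3*h^3/4 - 19*h^2/2 + 273*h/16 - 49/8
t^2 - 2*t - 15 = (t - 5)*(t + 3)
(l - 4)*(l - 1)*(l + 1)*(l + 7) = l^4 + 3*l^3 - 29*l^2 - 3*l + 28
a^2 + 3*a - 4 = (a - 1)*(a + 4)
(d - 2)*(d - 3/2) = d^2 - 7*d/2 + 3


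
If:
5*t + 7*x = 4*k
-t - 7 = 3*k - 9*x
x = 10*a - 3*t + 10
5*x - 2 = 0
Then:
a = -621/475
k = -71/95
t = -22/19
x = 2/5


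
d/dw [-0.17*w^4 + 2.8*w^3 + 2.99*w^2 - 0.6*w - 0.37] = -0.68*w^3 + 8.4*w^2 + 5.98*w - 0.6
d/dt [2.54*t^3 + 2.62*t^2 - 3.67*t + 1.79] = 7.62*t^2 + 5.24*t - 3.67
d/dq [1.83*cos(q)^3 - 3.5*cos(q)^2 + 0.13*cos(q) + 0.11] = (-5.49*cos(q)^2 + 7.0*cos(q) - 0.13)*sin(q)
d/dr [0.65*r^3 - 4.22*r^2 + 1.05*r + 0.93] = 1.95*r^2 - 8.44*r + 1.05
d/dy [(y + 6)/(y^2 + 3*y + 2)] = (y^2 + 3*y - (y + 6)*(2*y + 3) + 2)/(y^2 + 3*y + 2)^2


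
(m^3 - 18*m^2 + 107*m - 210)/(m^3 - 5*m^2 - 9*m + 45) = (m^2 - 13*m + 42)/(m^2 - 9)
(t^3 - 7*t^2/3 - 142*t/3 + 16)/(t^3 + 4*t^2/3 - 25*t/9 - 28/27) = 9*(3*t^3 - 7*t^2 - 142*t + 48)/(27*t^3 + 36*t^2 - 75*t - 28)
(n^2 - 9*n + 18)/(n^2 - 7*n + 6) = (n - 3)/(n - 1)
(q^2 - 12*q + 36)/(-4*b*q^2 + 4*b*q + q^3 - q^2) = (-q^2 + 12*q - 36)/(q*(4*b*q - 4*b - q^2 + q))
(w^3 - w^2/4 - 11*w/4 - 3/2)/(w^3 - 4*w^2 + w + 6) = (w + 3/4)/(w - 3)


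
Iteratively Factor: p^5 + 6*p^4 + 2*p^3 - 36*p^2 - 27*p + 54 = (p - 1)*(p^4 + 7*p^3 + 9*p^2 - 27*p - 54) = (p - 2)*(p - 1)*(p^3 + 9*p^2 + 27*p + 27) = (p - 2)*(p - 1)*(p + 3)*(p^2 + 6*p + 9) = (p - 2)*(p - 1)*(p + 3)^2*(p + 3)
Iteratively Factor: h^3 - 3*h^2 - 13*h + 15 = (h + 3)*(h^2 - 6*h + 5) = (h - 5)*(h + 3)*(h - 1)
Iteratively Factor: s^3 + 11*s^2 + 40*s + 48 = (s + 4)*(s^2 + 7*s + 12) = (s + 3)*(s + 4)*(s + 4)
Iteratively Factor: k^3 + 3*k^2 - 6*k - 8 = (k + 4)*(k^2 - k - 2) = (k + 1)*(k + 4)*(k - 2)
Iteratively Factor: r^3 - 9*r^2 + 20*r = (r - 5)*(r^2 - 4*r) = (r - 5)*(r - 4)*(r)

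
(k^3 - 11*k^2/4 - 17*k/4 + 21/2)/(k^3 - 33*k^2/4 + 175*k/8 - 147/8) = 2*(k + 2)/(2*k - 7)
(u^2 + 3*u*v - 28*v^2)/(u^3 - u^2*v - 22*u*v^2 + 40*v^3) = (u + 7*v)/(u^2 + 3*u*v - 10*v^2)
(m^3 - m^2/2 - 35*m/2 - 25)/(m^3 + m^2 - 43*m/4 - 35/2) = 2*(m - 5)/(2*m - 7)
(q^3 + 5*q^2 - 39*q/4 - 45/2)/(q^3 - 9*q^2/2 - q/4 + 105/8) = 2*(q + 6)/(2*q - 7)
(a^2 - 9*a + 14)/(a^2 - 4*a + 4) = (a - 7)/(a - 2)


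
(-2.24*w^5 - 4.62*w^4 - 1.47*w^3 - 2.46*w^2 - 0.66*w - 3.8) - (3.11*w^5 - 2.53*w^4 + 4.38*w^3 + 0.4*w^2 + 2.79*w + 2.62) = -5.35*w^5 - 2.09*w^4 - 5.85*w^3 - 2.86*w^2 - 3.45*w - 6.42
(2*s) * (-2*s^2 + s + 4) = -4*s^3 + 2*s^2 + 8*s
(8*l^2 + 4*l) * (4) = 32*l^2 + 16*l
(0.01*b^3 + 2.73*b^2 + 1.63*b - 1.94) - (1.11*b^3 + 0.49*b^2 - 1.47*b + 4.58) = -1.1*b^3 + 2.24*b^2 + 3.1*b - 6.52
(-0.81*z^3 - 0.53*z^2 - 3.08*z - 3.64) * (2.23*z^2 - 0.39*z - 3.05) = -1.8063*z^5 - 0.866*z^4 - 4.1912*z^3 - 5.2995*z^2 + 10.8136*z + 11.102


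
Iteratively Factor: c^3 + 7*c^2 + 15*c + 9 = (c + 1)*(c^2 + 6*c + 9) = (c + 1)*(c + 3)*(c + 3)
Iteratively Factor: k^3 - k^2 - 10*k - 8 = (k - 4)*(k^2 + 3*k + 2) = (k - 4)*(k + 1)*(k + 2)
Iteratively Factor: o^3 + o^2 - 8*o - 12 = (o + 2)*(o^2 - o - 6) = (o - 3)*(o + 2)*(o + 2)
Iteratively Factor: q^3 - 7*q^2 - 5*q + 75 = (q + 3)*(q^2 - 10*q + 25) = (q - 5)*(q + 3)*(q - 5)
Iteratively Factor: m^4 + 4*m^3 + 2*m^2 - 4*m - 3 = (m + 1)*(m^3 + 3*m^2 - m - 3) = (m + 1)^2*(m^2 + 2*m - 3) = (m - 1)*(m + 1)^2*(m + 3)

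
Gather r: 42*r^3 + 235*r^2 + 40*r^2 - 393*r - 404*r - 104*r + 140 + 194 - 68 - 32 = 42*r^3 + 275*r^2 - 901*r + 234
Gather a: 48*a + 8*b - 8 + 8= 48*a + 8*b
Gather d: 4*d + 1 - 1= 4*d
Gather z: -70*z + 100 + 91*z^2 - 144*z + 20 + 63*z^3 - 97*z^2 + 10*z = 63*z^3 - 6*z^2 - 204*z + 120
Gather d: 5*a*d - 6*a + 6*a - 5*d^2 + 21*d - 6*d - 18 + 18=-5*d^2 + d*(5*a + 15)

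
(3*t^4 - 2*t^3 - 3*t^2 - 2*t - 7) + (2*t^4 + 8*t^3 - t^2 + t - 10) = 5*t^4 + 6*t^3 - 4*t^2 - t - 17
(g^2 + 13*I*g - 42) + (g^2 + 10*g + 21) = 2*g^2 + 10*g + 13*I*g - 21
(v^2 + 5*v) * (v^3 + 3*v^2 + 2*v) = v^5 + 8*v^4 + 17*v^3 + 10*v^2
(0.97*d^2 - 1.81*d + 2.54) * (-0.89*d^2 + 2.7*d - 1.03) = -0.8633*d^4 + 4.2299*d^3 - 8.1467*d^2 + 8.7223*d - 2.6162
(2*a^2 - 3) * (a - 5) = 2*a^3 - 10*a^2 - 3*a + 15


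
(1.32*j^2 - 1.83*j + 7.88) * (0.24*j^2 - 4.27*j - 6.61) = 0.3168*j^4 - 6.0756*j^3 + 0.980099999999998*j^2 - 21.5513*j - 52.0868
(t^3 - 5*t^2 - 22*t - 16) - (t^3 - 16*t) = -5*t^2 - 6*t - 16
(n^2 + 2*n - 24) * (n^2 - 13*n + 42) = n^4 - 11*n^3 - 8*n^2 + 396*n - 1008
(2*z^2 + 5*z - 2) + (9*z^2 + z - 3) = 11*z^2 + 6*z - 5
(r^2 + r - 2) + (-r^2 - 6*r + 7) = 5 - 5*r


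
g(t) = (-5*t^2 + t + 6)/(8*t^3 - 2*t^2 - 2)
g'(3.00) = 0.04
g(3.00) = -0.18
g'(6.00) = 0.02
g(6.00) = -0.10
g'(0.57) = -15.97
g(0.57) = -4.23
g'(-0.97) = -1.03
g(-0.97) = -0.03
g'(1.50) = -0.25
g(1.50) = -0.18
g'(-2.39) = 0.04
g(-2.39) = 0.20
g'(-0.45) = -4.83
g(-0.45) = -1.45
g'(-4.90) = 0.02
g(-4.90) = 0.12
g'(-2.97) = 0.04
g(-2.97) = 0.18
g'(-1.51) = -0.11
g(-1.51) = 0.20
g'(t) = (1 - 10*t)/(8*t^3 - 2*t^2 - 2) + (-24*t^2 + 4*t)*(-5*t^2 + t + 6)/(8*t^3 - 2*t^2 - 2)^2 = (-t*(6*t - 1)*(-5*t^2 + t + 6) + (10*t - 1)*(-4*t^3 + t^2 + 1)/2)/(-4*t^3 + t^2 + 1)^2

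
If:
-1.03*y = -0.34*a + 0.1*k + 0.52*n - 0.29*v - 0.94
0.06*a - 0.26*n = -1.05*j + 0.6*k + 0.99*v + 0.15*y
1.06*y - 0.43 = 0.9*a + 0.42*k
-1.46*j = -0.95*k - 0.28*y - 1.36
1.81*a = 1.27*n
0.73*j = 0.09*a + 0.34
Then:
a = 0.88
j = 0.57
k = -0.80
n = 1.26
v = 0.69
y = 0.84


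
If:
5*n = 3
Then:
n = 3/5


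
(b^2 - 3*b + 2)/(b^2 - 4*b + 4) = (b - 1)/(b - 2)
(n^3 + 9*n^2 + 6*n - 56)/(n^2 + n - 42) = (n^2 + 2*n - 8)/(n - 6)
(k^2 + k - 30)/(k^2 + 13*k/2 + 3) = 2*(k - 5)/(2*k + 1)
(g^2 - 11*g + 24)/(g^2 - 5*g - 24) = (g - 3)/(g + 3)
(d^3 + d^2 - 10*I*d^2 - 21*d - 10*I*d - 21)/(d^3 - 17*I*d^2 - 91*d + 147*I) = (d + 1)/(d - 7*I)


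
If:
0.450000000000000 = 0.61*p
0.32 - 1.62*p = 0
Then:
No Solution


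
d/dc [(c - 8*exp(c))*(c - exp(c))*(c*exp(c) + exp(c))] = ((1 - exp(c))*(c + 1)*(c - 8*exp(c)) - (c + 1)*(c - exp(c))*(8*exp(c) - 1) + (c + 2)*(c - 8*exp(c))*(c - exp(c)))*exp(c)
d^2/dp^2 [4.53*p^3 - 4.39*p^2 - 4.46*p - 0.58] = 27.18*p - 8.78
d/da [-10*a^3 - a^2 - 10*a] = -30*a^2 - 2*a - 10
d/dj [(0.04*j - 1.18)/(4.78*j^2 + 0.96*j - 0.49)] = (-0.1912*j^2 + 11.2808*j + 1.1132)/(22.8484*j^4 + 9.1776*j^3 - 3.7628*j^2 - 0.9408*j + 0.2401)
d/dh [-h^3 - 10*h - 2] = -3*h^2 - 10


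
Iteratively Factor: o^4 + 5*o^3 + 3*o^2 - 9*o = (o + 3)*(o^3 + 2*o^2 - 3*o) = (o + 3)^2*(o^2 - o) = o*(o + 3)^2*(o - 1)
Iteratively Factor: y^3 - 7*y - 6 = (y + 1)*(y^2 - y - 6) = (y - 3)*(y + 1)*(y + 2)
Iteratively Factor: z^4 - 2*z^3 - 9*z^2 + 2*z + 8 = (z - 4)*(z^3 + 2*z^2 - z - 2) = (z - 4)*(z + 2)*(z^2 - 1) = (z - 4)*(z + 1)*(z + 2)*(z - 1)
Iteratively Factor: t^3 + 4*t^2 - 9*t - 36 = (t + 4)*(t^2 - 9) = (t - 3)*(t + 4)*(t + 3)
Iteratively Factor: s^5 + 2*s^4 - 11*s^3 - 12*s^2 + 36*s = (s - 2)*(s^4 + 4*s^3 - 3*s^2 - 18*s) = (s - 2)*(s + 3)*(s^3 + s^2 - 6*s) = (s - 2)^2*(s + 3)*(s^2 + 3*s) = (s - 2)^2*(s + 3)^2*(s)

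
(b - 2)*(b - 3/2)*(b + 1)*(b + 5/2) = b^4 - 27*b^2/4 + 7*b/4 + 15/2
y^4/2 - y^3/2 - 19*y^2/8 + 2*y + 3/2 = (y/2 + 1/4)*(y - 2)*(y - 3/2)*(y + 2)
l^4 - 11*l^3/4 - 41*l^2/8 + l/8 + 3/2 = (l - 4)*(l - 1/2)*(l + 3/4)*(l + 1)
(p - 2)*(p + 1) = p^2 - p - 2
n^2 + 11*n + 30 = (n + 5)*(n + 6)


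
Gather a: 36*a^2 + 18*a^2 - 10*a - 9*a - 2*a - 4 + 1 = 54*a^2 - 21*a - 3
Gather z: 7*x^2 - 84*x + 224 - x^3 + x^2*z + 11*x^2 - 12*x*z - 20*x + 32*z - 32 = -x^3 + 18*x^2 - 104*x + z*(x^2 - 12*x + 32) + 192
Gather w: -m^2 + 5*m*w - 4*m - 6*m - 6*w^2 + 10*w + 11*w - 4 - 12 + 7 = -m^2 - 10*m - 6*w^2 + w*(5*m + 21) - 9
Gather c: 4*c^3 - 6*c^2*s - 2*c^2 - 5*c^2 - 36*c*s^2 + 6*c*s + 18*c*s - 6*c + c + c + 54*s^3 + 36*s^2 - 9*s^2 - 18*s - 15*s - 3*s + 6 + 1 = 4*c^3 + c^2*(-6*s - 7) + c*(-36*s^2 + 24*s - 4) + 54*s^3 + 27*s^2 - 36*s + 7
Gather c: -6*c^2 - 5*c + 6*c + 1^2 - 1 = -6*c^2 + c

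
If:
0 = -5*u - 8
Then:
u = -8/5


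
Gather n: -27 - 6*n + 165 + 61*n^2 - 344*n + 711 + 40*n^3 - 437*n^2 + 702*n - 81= 40*n^3 - 376*n^2 + 352*n + 768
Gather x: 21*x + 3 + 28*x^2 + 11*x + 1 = 28*x^2 + 32*x + 4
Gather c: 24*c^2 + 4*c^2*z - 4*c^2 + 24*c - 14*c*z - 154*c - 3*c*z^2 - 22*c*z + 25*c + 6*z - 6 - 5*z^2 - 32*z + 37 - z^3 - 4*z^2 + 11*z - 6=c^2*(4*z + 20) + c*(-3*z^2 - 36*z - 105) - z^3 - 9*z^2 - 15*z + 25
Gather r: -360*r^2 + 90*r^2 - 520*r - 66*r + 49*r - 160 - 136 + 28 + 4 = -270*r^2 - 537*r - 264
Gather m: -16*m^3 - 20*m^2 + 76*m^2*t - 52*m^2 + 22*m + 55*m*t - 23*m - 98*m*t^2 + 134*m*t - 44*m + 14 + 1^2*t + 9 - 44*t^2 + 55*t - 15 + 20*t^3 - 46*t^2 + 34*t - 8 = -16*m^3 + m^2*(76*t - 72) + m*(-98*t^2 + 189*t - 45) + 20*t^3 - 90*t^2 + 90*t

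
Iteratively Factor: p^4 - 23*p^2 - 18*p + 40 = (p - 1)*(p^3 + p^2 - 22*p - 40) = (p - 5)*(p - 1)*(p^2 + 6*p + 8) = (p - 5)*(p - 1)*(p + 2)*(p + 4)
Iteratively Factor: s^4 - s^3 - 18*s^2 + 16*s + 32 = (s - 2)*(s^3 + s^2 - 16*s - 16) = (s - 4)*(s - 2)*(s^2 + 5*s + 4) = (s - 4)*(s - 2)*(s + 1)*(s + 4)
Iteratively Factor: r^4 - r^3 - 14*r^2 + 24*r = (r - 2)*(r^3 + r^2 - 12*r) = (r - 3)*(r - 2)*(r^2 + 4*r) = (r - 3)*(r - 2)*(r + 4)*(r)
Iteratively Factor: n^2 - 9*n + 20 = (n - 4)*(n - 5)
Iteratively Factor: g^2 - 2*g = (g)*(g - 2)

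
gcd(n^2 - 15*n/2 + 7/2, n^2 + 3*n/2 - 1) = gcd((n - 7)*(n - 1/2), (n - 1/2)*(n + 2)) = n - 1/2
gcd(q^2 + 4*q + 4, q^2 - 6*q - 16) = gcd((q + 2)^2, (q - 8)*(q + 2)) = q + 2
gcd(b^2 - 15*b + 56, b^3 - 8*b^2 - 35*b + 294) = b - 7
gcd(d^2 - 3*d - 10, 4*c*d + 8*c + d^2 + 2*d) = d + 2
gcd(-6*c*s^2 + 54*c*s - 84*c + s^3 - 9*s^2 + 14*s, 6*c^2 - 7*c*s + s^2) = -6*c + s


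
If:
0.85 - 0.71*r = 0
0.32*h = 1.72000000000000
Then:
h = 5.38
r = 1.20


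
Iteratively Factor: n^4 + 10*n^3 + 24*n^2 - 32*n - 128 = (n + 4)*(n^3 + 6*n^2 - 32) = (n - 2)*(n + 4)*(n^2 + 8*n + 16) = (n - 2)*(n + 4)^2*(n + 4)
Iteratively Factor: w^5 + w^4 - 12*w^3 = (w)*(w^4 + w^3 - 12*w^2) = w^2*(w^3 + w^2 - 12*w) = w^2*(w + 4)*(w^2 - 3*w) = w^3*(w + 4)*(w - 3)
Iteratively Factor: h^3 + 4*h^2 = (h)*(h^2 + 4*h) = h^2*(h + 4)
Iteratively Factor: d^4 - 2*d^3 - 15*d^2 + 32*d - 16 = (d + 4)*(d^3 - 6*d^2 + 9*d - 4) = (d - 4)*(d + 4)*(d^2 - 2*d + 1) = (d - 4)*(d - 1)*(d + 4)*(d - 1)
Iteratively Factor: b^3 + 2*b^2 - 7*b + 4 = (b + 4)*(b^2 - 2*b + 1) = (b - 1)*(b + 4)*(b - 1)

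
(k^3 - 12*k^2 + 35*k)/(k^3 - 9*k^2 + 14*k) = (k - 5)/(k - 2)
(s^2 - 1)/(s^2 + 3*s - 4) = (s + 1)/(s + 4)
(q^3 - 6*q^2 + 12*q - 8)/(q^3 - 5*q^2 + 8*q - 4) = (q - 2)/(q - 1)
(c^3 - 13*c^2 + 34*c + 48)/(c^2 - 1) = (c^2 - 14*c + 48)/(c - 1)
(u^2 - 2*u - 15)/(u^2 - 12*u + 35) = (u + 3)/(u - 7)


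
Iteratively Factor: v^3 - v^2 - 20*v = (v)*(v^2 - v - 20) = v*(v + 4)*(v - 5)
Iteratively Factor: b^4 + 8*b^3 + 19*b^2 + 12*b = (b + 3)*(b^3 + 5*b^2 + 4*b) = (b + 3)*(b + 4)*(b^2 + b) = (b + 1)*(b + 3)*(b + 4)*(b)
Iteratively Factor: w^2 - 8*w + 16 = (w - 4)*(w - 4)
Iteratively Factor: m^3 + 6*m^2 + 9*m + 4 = (m + 4)*(m^2 + 2*m + 1) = (m + 1)*(m + 4)*(m + 1)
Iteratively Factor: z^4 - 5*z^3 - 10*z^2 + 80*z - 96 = (z - 2)*(z^3 - 3*z^2 - 16*z + 48) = (z - 3)*(z - 2)*(z^2 - 16) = (z - 3)*(z - 2)*(z + 4)*(z - 4)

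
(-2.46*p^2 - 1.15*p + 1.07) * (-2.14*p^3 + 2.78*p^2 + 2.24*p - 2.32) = 5.2644*p^5 - 4.3778*p^4 - 10.9972*p^3 + 6.1058*p^2 + 5.0648*p - 2.4824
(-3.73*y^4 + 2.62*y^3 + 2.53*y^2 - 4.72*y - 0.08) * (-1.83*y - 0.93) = 6.8259*y^5 - 1.3257*y^4 - 7.0665*y^3 + 6.2847*y^2 + 4.536*y + 0.0744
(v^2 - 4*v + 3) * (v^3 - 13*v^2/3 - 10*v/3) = v^5 - 25*v^4/3 + 17*v^3 + v^2/3 - 10*v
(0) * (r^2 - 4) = 0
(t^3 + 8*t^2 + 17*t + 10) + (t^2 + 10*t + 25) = t^3 + 9*t^2 + 27*t + 35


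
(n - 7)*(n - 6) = n^2 - 13*n + 42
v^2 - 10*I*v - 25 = (v - 5*I)^2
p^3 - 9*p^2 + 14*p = p*(p - 7)*(p - 2)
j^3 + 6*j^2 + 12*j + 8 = (j + 2)^3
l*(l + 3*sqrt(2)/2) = l^2 + 3*sqrt(2)*l/2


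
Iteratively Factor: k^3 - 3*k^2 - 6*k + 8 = (k + 2)*(k^2 - 5*k + 4) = (k - 1)*(k + 2)*(k - 4)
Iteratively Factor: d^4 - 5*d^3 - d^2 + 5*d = (d - 1)*(d^3 - 4*d^2 - 5*d) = (d - 1)*(d + 1)*(d^2 - 5*d) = d*(d - 1)*(d + 1)*(d - 5)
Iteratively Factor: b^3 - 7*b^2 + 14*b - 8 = (b - 2)*(b^2 - 5*b + 4) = (b - 2)*(b - 1)*(b - 4)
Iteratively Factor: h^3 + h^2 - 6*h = (h + 3)*(h^2 - 2*h) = (h - 2)*(h + 3)*(h)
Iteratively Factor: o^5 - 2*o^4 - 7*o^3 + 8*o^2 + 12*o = (o - 2)*(o^4 - 7*o^2 - 6*o) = (o - 2)*(o + 2)*(o^3 - 2*o^2 - 3*o) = (o - 2)*(o + 1)*(o + 2)*(o^2 - 3*o) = o*(o - 2)*(o + 1)*(o + 2)*(o - 3)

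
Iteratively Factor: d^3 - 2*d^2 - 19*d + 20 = (d + 4)*(d^2 - 6*d + 5) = (d - 1)*(d + 4)*(d - 5)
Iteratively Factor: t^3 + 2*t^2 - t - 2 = (t - 1)*(t^2 + 3*t + 2) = (t - 1)*(t + 2)*(t + 1)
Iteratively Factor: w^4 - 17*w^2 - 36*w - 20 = (w + 2)*(w^3 - 2*w^2 - 13*w - 10) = (w + 1)*(w + 2)*(w^2 - 3*w - 10) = (w - 5)*(w + 1)*(w + 2)*(w + 2)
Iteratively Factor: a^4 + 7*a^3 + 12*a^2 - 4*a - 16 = (a + 2)*(a^3 + 5*a^2 + 2*a - 8) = (a + 2)*(a + 4)*(a^2 + a - 2) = (a + 2)^2*(a + 4)*(a - 1)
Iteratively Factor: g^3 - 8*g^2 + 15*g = (g)*(g^2 - 8*g + 15) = g*(g - 3)*(g - 5)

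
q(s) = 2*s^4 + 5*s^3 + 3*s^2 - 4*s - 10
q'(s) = 8*s^3 + 15*s^2 + 6*s - 4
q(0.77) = -8.32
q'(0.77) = 13.17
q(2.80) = 235.01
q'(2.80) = 306.02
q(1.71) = 34.03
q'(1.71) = 90.12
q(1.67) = 30.53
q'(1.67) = 85.11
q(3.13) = 352.15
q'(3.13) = 407.05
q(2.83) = 244.32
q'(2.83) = 314.43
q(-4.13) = 287.34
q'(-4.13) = -336.49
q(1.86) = 49.05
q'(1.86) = 110.53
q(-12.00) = 33302.00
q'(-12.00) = -11740.00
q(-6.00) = 1634.00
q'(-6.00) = -1228.00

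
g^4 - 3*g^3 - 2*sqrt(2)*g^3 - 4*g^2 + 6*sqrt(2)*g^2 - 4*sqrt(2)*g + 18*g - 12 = (g - 2)*(g - 1)*(g - 3*sqrt(2))*(g + sqrt(2))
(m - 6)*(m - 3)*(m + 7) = m^3 - 2*m^2 - 45*m + 126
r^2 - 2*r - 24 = (r - 6)*(r + 4)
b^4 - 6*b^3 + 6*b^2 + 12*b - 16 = (b - 4)*(b - 2)*(b - sqrt(2))*(b + sqrt(2))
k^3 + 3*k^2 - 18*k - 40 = (k - 4)*(k + 2)*(k + 5)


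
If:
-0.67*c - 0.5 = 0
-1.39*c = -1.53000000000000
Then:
No Solution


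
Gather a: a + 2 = a + 2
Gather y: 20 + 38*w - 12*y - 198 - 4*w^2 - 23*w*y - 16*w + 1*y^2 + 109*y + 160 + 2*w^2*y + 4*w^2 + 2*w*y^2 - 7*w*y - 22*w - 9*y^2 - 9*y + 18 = y^2*(2*w - 8) + y*(2*w^2 - 30*w + 88)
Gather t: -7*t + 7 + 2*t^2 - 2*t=2*t^2 - 9*t + 7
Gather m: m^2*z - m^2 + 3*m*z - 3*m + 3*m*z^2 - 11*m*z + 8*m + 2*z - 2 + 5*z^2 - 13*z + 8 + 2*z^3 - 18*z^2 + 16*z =m^2*(z - 1) + m*(3*z^2 - 8*z + 5) + 2*z^3 - 13*z^2 + 5*z + 6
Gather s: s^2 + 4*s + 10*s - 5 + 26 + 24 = s^2 + 14*s + 45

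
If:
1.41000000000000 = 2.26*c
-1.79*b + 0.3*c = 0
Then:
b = 0.10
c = 0.62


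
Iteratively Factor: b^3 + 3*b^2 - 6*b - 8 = (b + 4)*(b^2 - b - 2) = (b - 2)*(b + 4)*(b + 1)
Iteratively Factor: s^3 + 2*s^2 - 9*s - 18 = (s - 3)*(s^2 + 5*s + 6) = (s - 3)*(s + 3)*(s + 2)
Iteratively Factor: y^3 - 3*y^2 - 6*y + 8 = (y - 1)*(y^2 - 2*y - 8) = (y - 4)*(y - 1)*(y + 2)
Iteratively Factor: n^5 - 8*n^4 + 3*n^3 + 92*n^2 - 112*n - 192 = (n - 4)*(n^4 - 4*n^3 - 13*n^2 + 40*n + 48) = (n - 4)*(n + 3)*(n^3 - 7*n^2 + 8*n + 16) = (n - 4)^2*(n + 3)*(n^2 - 3*n - 4) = (n - 4)^2*(n + 1)*(n + 3)*(n - 4)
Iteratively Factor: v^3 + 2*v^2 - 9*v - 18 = (v + 2)*(v^2 - 9) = (v + 2)*(v + 3)*(v - 3)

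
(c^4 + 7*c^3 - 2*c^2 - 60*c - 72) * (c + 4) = c^5 + 11*c^4 + 26*c^3 - 68*c^2 - 312*c - 288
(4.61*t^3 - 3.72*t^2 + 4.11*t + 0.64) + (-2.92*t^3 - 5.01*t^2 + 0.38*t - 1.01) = 1.69*t^3 - 8.73*t^2 + 4.49*t - 0.37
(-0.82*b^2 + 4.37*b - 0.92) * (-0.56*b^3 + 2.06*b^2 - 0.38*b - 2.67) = 0.4592*b^5 - 4.1364*b^4 + 9.829*b^3 - 1.3664*b^2 - 11.3183*b + 2.4564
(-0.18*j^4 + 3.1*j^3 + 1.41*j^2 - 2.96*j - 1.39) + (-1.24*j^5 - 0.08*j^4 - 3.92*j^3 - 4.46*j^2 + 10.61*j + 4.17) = -1.24*j^5 - 0.26*j^4 - 0.82*j^3 - 3.05*j^2 + 7.65*j + 2.78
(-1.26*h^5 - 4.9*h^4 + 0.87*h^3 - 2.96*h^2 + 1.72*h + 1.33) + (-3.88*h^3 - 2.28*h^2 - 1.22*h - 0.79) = -1.26*h^5 - 4.9*h^4 - 3.01*h^3 - 5.24*h^2 + 0.5*h + 0.54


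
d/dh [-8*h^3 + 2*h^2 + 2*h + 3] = -24*h^2 + 4*h + 2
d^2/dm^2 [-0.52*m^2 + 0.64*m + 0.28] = -1.04000000000000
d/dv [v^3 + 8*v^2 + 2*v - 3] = 3*v^2 + 16*v + 2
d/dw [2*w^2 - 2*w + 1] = 4*w - 2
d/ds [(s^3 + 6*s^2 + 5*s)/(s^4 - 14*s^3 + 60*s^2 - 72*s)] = (-s^3 - 18*s^2 + 21*s + 122)/(s^5 - 22*s^4 + 184*s^3 - 720*s^2 + 1296*s - 864)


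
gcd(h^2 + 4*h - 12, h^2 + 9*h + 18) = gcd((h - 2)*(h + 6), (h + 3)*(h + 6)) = h + 6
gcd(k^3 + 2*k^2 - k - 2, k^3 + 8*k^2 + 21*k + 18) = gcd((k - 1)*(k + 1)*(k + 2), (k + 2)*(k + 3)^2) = k + 2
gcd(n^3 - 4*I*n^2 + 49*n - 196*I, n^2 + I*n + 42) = n + 7*I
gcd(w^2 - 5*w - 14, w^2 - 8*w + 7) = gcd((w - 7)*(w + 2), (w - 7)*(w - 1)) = w - 7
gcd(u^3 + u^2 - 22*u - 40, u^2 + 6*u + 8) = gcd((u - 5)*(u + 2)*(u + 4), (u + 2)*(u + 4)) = u^2 + 6*u + 8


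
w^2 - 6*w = w*(w - 6)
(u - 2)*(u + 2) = u^2 - 4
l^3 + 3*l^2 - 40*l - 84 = (l - 6)*(l + 2)*(l + 7)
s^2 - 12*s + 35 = (s - 7)*(s - 5)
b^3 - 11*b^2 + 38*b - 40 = (b - 5)*(b - 4)*(b - 2)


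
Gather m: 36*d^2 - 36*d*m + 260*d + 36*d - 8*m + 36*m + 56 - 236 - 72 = 36*d^2 + 296*d + m*(28 - 36*d) - 252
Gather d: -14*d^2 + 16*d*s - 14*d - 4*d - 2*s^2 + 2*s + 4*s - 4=-14*d^2 + d*(16*s - 18) - 2*s^2 + 6*s - 4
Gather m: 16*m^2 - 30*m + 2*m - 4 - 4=16*m^2 - 28*m - 8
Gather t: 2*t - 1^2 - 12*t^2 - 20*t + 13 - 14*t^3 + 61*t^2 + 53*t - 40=-14*t^3 + 49*t^2 + 35*t - 28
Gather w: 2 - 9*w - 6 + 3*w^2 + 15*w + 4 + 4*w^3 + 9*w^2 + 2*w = 4*w^3 + 12*w^2 + 8*w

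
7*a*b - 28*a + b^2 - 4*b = (7*a + b)*(b - 4)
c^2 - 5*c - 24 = (c - 8)*(c + 3)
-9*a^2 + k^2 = (-3*a + k)*(3*a + k)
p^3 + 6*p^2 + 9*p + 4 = (p + 1)^2*(p + 4)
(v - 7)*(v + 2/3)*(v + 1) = v^3 - 16*v^2/3 - 11*v - 14/3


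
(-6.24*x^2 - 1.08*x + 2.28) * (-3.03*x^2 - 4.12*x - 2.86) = 18.9072*x^4 + 28.9812*x^3 + 15.3876*x^2 - 6.3048*x - 6.5208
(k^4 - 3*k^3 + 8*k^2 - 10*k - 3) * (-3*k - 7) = -3*k^5 + 2*k^4 - 3*k^3 - 26*k^2 + 79*k + 21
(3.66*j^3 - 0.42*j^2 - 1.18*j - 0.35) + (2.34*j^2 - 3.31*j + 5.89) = 3.66*j^3 + 1.92*j^2 - 4.49*j + 5.54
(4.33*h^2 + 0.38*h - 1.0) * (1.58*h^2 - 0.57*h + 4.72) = 6.8414*h^4 - 1.8677*h^3 + 18.641*h^2 + 2.3636*h - 4.72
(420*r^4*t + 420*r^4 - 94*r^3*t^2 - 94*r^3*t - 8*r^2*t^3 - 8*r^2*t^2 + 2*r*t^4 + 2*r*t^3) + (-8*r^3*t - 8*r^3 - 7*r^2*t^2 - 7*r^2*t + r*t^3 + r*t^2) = 420*r^4*t + 420*r^4 - 94*r^3*t^2 - 102*r^3*t - 8*r^3 - 8*r^2*t^3 - 15*r^2*t^2 - 7*r^2*t + 2*r*t^4 + 3*r*t^3 + r*t^2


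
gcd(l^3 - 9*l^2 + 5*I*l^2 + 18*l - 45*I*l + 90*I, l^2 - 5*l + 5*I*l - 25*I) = l + 5*I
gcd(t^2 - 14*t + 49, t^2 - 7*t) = t - 7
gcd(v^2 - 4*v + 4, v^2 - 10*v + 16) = v - 2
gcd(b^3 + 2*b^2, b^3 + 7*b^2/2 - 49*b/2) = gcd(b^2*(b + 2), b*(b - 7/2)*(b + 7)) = b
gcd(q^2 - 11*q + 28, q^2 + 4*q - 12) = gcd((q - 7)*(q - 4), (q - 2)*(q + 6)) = 1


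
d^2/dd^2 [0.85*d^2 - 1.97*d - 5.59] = 1.70000000000000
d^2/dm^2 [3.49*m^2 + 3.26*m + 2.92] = 6.98000000000000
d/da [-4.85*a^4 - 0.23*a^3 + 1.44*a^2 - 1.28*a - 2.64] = -19.4*a^3 - 0.69*a^2 + 2.88*a - 1.28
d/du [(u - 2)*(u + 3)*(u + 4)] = 3*u^2 + 10*u - 2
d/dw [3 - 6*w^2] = -12*w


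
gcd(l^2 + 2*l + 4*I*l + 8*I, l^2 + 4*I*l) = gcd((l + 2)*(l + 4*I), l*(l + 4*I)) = l + 4*I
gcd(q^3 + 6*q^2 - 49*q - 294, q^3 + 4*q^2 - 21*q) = q + 7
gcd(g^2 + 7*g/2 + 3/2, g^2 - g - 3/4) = g + 1/2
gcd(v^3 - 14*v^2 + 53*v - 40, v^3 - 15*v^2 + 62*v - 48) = v^2 - 9*v + 8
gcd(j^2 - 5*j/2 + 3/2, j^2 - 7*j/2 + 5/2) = j - 1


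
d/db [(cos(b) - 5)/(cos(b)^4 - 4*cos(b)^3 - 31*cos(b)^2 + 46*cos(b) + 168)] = (3*sin(b)^4 - 35*sin(b)^2 + 289*cos(b) - 7*cos(3*b) - 366)*sin(b)/((cos(b) - 7)^2*(cos(b) - 3)^2*(cos(b) + 2)^2*(cos(b) + 4)^2)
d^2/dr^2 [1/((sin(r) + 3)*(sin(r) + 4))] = (-4*sin(r)^4 - 21*sin(r)^3 + 5*sin(r)^2 + 126*sin(r) + 74)/((sin(r) + 3)^3*(sin(r) + 4)^3)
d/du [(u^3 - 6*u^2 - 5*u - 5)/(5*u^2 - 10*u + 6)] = (5*u^4 - 20*u^3 + 103*u^2 - 22*u - 80)/(25*u^4 - 100*u^3 + 160*u^2 - 120*u + 36)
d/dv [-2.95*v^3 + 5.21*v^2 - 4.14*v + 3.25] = -8.85*v^2 + 10.42*v - 4.14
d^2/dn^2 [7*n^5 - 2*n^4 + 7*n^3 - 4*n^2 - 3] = 140*n^3 - 24*n^2 + 42*n - 8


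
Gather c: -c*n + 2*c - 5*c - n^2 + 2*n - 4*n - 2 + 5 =c*(-n - 3) - n^2 - 2*n + 3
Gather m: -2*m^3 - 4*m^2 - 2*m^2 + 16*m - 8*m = -2*m^3 - 6*m^2 + 8*m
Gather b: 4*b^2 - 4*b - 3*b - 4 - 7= 4*b^2 - 7*b - 11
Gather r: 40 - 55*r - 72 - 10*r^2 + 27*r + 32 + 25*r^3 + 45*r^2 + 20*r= 25*r^3 + 35*r^2 - 8*r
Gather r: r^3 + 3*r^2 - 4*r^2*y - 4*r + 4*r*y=r^3 + r^2*(3 - 4*y) + r*(4*y - 4)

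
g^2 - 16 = (g - 4)*(g + 4)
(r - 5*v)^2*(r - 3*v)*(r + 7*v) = r^4 - 6*r^3*v - 36*r^2*v^2 + 310*r*v^3 - 525*v^4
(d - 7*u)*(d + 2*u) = d^2 - 5*d*u - 14*u^2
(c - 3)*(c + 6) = c^2 + 3*c - 18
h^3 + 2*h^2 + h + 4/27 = (h + 1/3)^2*(h + 4/3)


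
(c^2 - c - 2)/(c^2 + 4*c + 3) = (c - 2)/(c + 3)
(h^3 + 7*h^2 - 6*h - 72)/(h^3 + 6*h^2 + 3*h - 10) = (h^3 + 7*h^2 - 6*h - 72)/(h^3 + 6*h^2 + 3*h - 10)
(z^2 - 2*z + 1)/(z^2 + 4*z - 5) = (z - 1)/(z + 5)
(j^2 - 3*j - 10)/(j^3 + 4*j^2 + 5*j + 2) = (j - 5)/(j^2 + 2*j + 1)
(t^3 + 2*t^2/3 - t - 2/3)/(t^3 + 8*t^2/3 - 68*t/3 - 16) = (t^2 - 1)/(t^2 + 2*t - 24)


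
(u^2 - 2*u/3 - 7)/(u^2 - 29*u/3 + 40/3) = (3*u^2 - 2*u - 21)/(3*u^2 - 29*u + 40)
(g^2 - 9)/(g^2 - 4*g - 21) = (g - 3)/(g - 7)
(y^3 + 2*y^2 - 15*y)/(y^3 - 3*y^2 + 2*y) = (y^2 + 2*y - 15)/(y^2 - 3*y + 2)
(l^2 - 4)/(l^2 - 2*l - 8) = (l - 2)/(l - 4)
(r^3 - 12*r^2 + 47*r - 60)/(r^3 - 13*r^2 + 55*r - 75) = (r - 4)/(r - 5)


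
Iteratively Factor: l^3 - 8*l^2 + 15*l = (l)*(l^2 - 8*l + 15) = l*(l - 5)*(l - 3)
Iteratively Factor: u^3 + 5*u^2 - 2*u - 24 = (u - 2)*(u^2 + 7*u + 12) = (u - 2)*(u + 3)*(u + 4)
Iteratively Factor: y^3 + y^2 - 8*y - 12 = (y + 2)*(y^2 - y - 6) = (y + 2)^2*(y - 3)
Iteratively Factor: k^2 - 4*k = (k)*(k - 4)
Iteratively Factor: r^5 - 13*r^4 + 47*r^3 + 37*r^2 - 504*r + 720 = (r - 5)*(r^4 - 8*r^3 + 7*r^2 + 72*r - 144) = (r - 5)*(r + 3)*(r^3 - 11*r^2 + 40*r - 48) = (r - 5)*(r - 3)*(r + 3)*(r^2 - 8*r + 16) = (r - 5)*(r - 4)*(r - 3)*(r + 3)*(r - 4)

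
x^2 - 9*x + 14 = (x - 7)*(x - 2)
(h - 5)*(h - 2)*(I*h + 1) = I*h^3 + h^2 - 7*I*h^2 - 7*h + 10*I*h + 10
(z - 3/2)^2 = z^2 - 3*z + 9/4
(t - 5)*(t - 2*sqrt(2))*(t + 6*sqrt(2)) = t^3 - 5*t^2 + 4*sqrt(2)*t^2 - 20*sqrt(2)*t - 24*t + 120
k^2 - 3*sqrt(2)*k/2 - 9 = (k - 3*sqrt(2))*(k + 3*sqrt(2)/2)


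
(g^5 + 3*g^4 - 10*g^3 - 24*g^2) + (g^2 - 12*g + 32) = g^5 + 3*g^4 - 10*g^3 - 23*g^2 - 12*g + 32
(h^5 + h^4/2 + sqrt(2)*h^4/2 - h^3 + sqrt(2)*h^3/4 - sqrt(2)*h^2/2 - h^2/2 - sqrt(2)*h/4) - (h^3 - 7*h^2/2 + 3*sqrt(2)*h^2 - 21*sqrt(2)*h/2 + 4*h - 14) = h^5 + h^4/2 + sqrt(2)*h^4/2 - 2*h^3 + sqrt(2)*h^3/4 - 7*sqrt(2)*h^2/2 + 3*h^2 - 4*h + 41*sqrt(2)*h/4 + 14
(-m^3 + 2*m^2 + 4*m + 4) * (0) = 0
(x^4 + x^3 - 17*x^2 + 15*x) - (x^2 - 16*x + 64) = x^4 + x^3 - 18*x^2 + 31*x - 64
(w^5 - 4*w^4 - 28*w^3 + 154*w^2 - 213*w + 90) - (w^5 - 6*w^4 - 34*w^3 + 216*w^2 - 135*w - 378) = 2*w^4 + 6*w^3 - 62*w^2 - 78*w + 468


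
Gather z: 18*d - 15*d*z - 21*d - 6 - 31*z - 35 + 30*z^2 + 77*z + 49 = -3*d + 30*z^2 + z*(46 - 15*d) + 8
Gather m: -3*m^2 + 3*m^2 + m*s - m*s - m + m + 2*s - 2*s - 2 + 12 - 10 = 0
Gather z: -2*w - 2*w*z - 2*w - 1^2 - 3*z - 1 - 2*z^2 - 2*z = -4*w - 2*z^2 + z*(-2*w - 5) - 2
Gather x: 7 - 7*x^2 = 7 - 7*x^2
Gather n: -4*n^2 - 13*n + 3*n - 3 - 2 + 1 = -4*n^2 - 10*n - 4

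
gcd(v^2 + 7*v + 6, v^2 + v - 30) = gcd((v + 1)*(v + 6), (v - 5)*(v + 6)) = v + 6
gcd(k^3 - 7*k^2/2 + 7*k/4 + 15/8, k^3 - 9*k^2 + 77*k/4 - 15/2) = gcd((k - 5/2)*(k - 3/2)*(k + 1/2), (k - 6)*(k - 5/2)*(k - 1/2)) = k - 5/2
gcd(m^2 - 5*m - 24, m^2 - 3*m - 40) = m - 8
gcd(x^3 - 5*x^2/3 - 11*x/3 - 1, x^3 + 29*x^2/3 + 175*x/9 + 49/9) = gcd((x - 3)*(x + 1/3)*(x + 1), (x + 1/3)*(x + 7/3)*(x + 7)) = x + 1/3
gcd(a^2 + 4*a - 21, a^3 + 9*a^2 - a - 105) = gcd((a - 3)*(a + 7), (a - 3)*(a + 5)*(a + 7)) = a^2 + 4*a - 21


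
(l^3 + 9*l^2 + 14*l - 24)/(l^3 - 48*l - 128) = (l^2 + 5*l - 6)/(l^2 - 4*l - 32)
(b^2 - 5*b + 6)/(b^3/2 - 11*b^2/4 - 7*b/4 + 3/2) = 4*(b^2 - 5*b + 6)/(2*b^3 - 11*b^2 - 7*b + 6)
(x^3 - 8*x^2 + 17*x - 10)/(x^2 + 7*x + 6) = (x^3 - 8*x^2 + 17*x - 10)/(x^2 + 7*x + 6)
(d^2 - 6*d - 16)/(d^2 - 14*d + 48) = (d + 2)/(d - 6)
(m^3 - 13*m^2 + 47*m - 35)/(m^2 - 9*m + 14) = (m^2 - 6*m + 5)/(m - 2)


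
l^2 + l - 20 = (l - 4)*(l + 5)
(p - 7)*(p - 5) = p^2 - 12*p + 35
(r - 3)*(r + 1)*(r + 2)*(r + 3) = r^4 + 3*r^3 - 7*r^2 - 27*r - 18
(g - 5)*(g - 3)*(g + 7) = g^3 - g^2 - 41*g + 105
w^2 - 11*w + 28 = (w - 7)*(w - 4)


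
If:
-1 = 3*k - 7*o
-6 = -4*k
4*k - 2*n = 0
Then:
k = 3/2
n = 3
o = 11/14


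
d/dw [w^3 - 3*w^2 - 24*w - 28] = 3*w^2 - 6*w - 24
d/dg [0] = 0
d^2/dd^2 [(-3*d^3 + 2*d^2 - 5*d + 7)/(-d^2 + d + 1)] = 6*(3*d^3 - 6*d^2 + 15*d - 7)/(d^6 - 3*d^5 + 5*d^3 - 3*d - 1)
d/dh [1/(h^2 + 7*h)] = (-2*h - 7)/(h^2*(h + 7)^2)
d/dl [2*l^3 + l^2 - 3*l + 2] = 6*l^2 + 2*l - 3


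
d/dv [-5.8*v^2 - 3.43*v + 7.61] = -11.6*v - 3.43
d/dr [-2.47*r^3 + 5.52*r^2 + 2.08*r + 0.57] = -7.41*r^2 + 11.04*r + 2.08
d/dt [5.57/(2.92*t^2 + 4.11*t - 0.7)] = (-32.5288*t - 22.8927)/(2.92*t^2 + 4.11*t - 0.7)^2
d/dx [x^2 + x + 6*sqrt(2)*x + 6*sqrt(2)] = 2*x + 1 + 6*sqrt(2)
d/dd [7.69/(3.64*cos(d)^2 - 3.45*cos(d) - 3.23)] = (55.9832*cos(d) - 26.5305)*sin(d)/(-3.64*cos(d)^2 + 3.45*cos(d) + 3.23)^2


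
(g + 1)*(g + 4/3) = g^2 + 7*g/3 + 4/3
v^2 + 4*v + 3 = (v + 1)*(v + 3)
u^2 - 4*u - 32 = (u - 8)*(u + 4)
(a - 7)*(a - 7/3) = a^2 - 28*a/3 + 49/3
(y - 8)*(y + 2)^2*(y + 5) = y^4 + y^3 - 48*y^2 - 172*y - 160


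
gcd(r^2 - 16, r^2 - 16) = r^2 - 16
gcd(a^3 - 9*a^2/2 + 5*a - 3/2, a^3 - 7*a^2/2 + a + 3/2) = a^2 - 4*a + 3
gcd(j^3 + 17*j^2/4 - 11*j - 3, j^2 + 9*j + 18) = j + 6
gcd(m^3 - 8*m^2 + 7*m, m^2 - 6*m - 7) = m - 7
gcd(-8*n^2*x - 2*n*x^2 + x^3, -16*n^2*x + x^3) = -4*n*x + x^2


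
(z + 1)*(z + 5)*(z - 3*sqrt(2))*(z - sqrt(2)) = z^4 - 4*sqrt(2)*z^3 + 6*z^3 - 24*sqrt(2)*z^2 + 11*z^2 - 20*sqrt(2)*z + 36*z + 30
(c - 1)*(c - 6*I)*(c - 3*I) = c^3 - c^2 - 9*I*c^2 - 18*c + 9*I*c + 18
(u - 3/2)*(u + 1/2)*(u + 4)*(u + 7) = u^4 + 10*u^3 + 65*u^2/4 - 145*u/4 - 21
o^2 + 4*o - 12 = (o - 2)*(o + 6)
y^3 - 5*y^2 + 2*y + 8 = (y - 4)*(y - 2)*(y + 1)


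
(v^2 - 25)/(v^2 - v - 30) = (v - 5)/(v - 6)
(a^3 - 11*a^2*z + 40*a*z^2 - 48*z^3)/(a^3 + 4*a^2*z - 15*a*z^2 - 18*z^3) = (a^2 - 8*a*z + 16*z^2)/(a^2 + 7*a*z + 6*z^2)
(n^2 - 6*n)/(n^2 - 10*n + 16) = n*(n - 6)/(n^2 - 10*n + 16)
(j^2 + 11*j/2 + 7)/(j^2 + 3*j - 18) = (j^2 + 11*j/2 + 7)/(j^2 + 3*j - 18)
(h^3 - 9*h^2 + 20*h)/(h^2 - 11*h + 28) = h*(h - 5)/(h - 7)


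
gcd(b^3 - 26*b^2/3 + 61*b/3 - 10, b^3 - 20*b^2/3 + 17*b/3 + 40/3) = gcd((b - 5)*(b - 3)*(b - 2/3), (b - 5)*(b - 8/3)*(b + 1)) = b - 5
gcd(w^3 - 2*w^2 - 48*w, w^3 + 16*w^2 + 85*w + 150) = w + 6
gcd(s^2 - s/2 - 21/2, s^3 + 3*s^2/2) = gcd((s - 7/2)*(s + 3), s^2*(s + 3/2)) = 1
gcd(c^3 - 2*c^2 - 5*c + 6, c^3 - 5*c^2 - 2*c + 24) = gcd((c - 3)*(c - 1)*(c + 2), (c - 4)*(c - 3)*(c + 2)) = c^2 - c - 6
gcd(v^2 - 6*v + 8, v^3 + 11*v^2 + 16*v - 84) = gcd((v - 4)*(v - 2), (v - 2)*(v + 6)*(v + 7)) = v - 2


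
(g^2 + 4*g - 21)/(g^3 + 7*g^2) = (g - 3)/g^2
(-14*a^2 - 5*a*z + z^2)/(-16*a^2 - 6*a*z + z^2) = (-7*a + z)/(-8*a + z)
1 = 1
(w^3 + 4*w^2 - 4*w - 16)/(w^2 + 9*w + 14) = (w^2 + 2*w - 8)/(w + 7)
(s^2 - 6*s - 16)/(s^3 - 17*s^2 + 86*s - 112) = (s + 2)/(s^2 - 9*s + 14)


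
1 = 1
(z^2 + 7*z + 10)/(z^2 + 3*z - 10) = (z + 2)/(z - 2)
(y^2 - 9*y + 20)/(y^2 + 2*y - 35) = (y - 4)/(y + 7)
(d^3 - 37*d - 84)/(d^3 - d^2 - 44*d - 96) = (d - 7)/(d - 8)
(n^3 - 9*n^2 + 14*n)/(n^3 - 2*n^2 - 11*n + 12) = n*(n^2 - 9*n + 14)/(n^3 - 2*n^2 - 11*n + 12)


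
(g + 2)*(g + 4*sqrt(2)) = g^2 + 2*g + 4*sqrt(2)*g + 8*sqrt(2)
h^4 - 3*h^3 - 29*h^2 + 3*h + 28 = (h - 7)*(h - 1)*(h + 1)*(h + 4)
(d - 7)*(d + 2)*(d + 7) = d^3 + 2*d^2 - 49*d - 98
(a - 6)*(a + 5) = a^2 - a - 30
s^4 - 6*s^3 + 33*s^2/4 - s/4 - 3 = (s - 4)*(s - 3/2)*(s - 1)*(s + 1/2)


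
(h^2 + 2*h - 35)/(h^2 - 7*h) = (h^2 + 2*h - 35)/(h*(h - 7))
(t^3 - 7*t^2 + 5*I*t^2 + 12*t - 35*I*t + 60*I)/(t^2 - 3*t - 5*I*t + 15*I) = (t^2 + t*(-4 + 5*I) - 20*I)/(t - 5*I)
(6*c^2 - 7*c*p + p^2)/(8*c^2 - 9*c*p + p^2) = (-6*c + p)/(-8*c + p)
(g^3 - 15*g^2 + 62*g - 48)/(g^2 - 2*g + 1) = (g^2 - 14*g + 48)/(g - 1)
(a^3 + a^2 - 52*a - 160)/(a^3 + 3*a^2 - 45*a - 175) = (a^2 - 4*a - 32)/(a^2 - 2*a - 35)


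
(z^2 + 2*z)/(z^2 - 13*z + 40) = z*(z + 2)/(z^2 - 13*z + 40)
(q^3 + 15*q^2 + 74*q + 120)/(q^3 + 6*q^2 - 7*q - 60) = (q + 6)/(q - 3)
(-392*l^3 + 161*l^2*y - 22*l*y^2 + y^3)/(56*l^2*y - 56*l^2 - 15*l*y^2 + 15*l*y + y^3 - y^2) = (-7*l + y)/(y - 1)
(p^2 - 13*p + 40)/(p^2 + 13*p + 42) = (p^2 - 13*p + 40)/(p^2 + 13*p + 42)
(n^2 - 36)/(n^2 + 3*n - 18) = (n - 6)/(n - 3)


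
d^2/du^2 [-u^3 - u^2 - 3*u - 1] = -6*u - 2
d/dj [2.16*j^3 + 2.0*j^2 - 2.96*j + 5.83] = 6.48*j^2 + 4.0*j - 2.96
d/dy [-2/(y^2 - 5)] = 4*y/(y^2 - 5)^2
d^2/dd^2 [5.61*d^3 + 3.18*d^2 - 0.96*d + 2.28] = 33.66*d + 6.36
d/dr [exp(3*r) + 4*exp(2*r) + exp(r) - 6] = (3*exp(2*r) + 8*exp(r) + 1)*exp(r)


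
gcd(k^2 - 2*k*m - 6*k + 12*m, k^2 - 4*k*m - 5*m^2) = 1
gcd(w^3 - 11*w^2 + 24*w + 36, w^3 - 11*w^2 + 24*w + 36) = w^3 - 11*w^2 + 24*w + 36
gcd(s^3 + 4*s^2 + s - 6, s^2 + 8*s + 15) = s + 3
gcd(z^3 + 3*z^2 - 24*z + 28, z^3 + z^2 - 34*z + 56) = z^2 + 5*z - 14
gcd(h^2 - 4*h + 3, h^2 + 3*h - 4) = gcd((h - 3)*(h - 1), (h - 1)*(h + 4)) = h - 1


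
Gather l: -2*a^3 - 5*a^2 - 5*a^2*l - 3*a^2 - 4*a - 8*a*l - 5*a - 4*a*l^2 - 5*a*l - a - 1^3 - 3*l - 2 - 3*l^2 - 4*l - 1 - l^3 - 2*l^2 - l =-2*a^3 - 8*a^2 - 10*a - l^3 + l^2*(-4*a - 5) + l*(-5*a^2 - 13*a - 8) - 4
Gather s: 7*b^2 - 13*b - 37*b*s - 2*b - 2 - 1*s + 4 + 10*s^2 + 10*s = 7*b^2 - 15*b + 10*s^2 + s*(9 - 37*b) + 2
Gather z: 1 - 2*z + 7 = 8 - 2*z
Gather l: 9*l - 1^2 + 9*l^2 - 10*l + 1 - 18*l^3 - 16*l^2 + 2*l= -18*l^3 - 7*l^2 + l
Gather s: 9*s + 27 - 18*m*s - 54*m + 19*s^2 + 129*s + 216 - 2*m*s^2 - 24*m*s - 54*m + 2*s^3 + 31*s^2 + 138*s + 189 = -108*m + 2*s^3 + s^2*(50 - 2*m) + s*(276 - 42*m) + 432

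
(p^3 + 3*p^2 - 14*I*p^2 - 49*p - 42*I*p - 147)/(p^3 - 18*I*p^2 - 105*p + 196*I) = (p + 3)/(p - 4*I)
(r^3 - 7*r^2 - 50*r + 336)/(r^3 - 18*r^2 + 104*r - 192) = (r + 7)/(r - 4)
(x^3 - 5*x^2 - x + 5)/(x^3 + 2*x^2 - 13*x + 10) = (x^2 - 4*x - 5)/(x^2 + 3*x - 10)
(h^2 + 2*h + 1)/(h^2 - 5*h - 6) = (h + 1)/(h - 6)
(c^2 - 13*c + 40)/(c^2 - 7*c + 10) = (c - 8)/(c - 2)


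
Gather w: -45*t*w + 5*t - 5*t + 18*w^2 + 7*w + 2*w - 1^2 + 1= 18*w^2 + w*(9 - 45*t)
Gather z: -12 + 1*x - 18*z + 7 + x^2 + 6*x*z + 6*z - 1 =x^2 + x + z*(6*x - 12) - 6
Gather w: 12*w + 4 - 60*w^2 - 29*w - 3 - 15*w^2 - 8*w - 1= -75*w^2 - 25*w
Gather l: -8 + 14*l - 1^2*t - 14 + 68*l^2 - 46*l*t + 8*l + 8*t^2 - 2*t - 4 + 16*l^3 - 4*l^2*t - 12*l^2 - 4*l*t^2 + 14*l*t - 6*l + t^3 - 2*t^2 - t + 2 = 16*l^3 + l^2*(56 - 4*t) + l*(-4*t^2 - 32*t + 16) + t^3 + 6*t^2 - 4*t - 24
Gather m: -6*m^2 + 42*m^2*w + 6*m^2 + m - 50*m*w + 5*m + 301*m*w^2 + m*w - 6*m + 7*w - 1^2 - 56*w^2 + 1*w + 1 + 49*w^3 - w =42*m^2*w + m*(301*w^2 - 49*w) + 49*w^3 - 56*w^2 + 7*w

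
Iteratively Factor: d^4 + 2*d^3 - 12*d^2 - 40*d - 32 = (d + 2)*(d^3 - 12*d - 16) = (d - 4)*(d + 2)*(d^2 + 4*d + 4) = (d - 4)*(d + 2)^2*(d + 2)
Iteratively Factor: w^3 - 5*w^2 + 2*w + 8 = (w + 1)*(w^2 - 6*w + 8) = (w - 4)*(w + 1)*(w - 2)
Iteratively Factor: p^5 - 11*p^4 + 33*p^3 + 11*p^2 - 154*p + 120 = (p + 2)*(p^4 - 13*p^3 + 59*p^2 - 107*p + 60) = (p - 5)*(p + 2)*(p^3 - 8*p^2 + 19*p - 12) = (p - 5)*(p - 1)*(p + 2)*(p^2 - 7*p + 12) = (p - 5)*(p - 3)*(p - 1)*(p + 2)*(p - 4)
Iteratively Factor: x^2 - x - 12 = (x - 4)*(x + 3)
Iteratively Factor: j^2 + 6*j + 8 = (j + 2)*(j + 4)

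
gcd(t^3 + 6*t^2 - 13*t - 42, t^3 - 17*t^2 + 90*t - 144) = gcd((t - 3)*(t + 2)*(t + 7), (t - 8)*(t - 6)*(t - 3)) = t - 3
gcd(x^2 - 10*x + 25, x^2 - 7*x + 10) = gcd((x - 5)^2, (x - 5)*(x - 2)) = x - 5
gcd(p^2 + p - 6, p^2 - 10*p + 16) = p - 2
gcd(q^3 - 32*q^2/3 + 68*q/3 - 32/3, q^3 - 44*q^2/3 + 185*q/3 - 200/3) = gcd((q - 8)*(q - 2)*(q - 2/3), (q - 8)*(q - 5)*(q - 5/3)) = q - 8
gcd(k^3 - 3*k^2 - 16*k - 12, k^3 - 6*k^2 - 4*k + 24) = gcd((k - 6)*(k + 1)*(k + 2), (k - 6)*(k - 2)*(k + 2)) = k^2 - 4*k - 12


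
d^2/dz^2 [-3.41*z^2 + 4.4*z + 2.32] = -6.82000000000000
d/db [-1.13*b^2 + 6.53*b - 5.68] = 6.53 - 2.26*b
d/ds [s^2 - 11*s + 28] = 2*s - 11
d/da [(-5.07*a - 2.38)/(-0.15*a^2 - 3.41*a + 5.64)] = (0.7605*a^2 + 17.2887*a - (0.3*a + 3.41)*(5.07*a + 2.38) - 28.5948)/(0.15*a^2 + 3.41*a - 5.64)^2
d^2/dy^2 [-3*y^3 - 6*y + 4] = -18*y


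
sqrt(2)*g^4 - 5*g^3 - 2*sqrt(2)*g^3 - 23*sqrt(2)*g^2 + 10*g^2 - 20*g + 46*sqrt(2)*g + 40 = (g - 2)*(g - 5*sqrt(2))*(g + 2*sqrt(2))*(sqrt(2)*g + 1)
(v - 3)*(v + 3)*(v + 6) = v^3 + 6*v^2 - 9*v - 54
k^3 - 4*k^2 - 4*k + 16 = (k - 4)*(k - 2)*(k + 2)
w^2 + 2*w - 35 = (w - 5)*(w + 7)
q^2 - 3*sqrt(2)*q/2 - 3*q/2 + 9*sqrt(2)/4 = (q - 3/2)*(q - 3*sqrt(2)/2)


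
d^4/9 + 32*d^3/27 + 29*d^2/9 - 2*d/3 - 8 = (d/3 + 1)^2*(d - 4/3)*(d + 6)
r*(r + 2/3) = r^2 + 2*r/3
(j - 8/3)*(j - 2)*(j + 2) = j^3 - 8*j^2/3 - 4*j + 32/3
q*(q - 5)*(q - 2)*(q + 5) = q^4 - 2*q^3 - 25*q^2 + 50*q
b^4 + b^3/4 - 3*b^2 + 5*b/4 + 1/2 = (b - 1)^2*(b + 1/4)*(b + 2)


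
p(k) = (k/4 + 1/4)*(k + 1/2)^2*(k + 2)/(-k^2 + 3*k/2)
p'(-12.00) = 4.66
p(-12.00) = -22.45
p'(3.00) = -0.29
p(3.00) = -13.61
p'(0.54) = 4.40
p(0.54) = 2.04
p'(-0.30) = -0.35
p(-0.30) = -0.02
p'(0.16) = -1.46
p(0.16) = 1.27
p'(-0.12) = -4.88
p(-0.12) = -0.31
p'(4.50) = -2.98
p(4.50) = -16.55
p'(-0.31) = -0.31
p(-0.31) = -0.02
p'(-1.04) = -0.03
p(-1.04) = 0.00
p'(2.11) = 13.23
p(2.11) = -16.91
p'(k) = (k/4 + 1/4)*(k + 1/2)^2*(k + 2)*(2*k - 3/2)/(-k^2 + 3*k/2)^2 + (k/4 + 1/4)*(k + 1/2)^2/(-k^2 + 3*k/2) + (k/4 + 1/4)*(k + 2)*(2*k + 1)/(-k^2 + 3*k/2) + (k + 1/2)^2*(k + 2)/(4*(-k^2 + 3*k/2))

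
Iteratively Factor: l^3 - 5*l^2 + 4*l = (l - 4)*(l^2 - l) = (l - 4)*(l - 1)*(l)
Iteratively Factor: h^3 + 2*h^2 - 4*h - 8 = (h - 2)*(h^2 + 4*h + 4) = (h - 2)*(h + 2)*(h + 2)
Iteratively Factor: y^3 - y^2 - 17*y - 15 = (y + 1)*(y^2 - 2*y - 15) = (y + 1)*(y + 3)*(y - 5)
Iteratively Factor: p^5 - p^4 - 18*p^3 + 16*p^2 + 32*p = (p - 2)*(p^4 + p^3 - 16*p^2 - 16*p) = (p - 4)*(p - 2)*(p^3 + 5*p^2 + 4*p) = p*(p - 4)*(p - 2)*(p^2 + 5*p + 4) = p*(p - 4)*(p - 2)*(p + 4)*(p + 1)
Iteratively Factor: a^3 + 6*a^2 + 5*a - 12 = (a + 4)*(a^2 + 2*a - 3) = (a + 3)*(a + 4)*(a - 1)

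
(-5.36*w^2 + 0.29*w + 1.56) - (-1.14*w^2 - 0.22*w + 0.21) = -4.22*w^2 + 0.51*w + 1.35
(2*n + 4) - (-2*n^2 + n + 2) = 2*n^2 + n + 2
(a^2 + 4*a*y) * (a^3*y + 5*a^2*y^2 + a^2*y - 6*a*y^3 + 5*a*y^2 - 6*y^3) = a^5*y + 9*a^4*y^2 + a^4*y + 14*a^3*y^3 + 9*a^3*y^2 - 24*a^2*y^4 + 14*a^2*y^3 - 24*a*y^4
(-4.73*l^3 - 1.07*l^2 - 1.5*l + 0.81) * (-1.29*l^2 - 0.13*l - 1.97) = 6.1017*l^5 + 1.9952*l^4 + 11.3922*l^3 + 1.258*l^2 + 2.8497*l - 1.5957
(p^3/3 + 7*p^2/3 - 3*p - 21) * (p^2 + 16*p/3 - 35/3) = p^5/3 + 37*p^4/9 + 50*p^3/9 - 578*p^2/9 - 77*p + 245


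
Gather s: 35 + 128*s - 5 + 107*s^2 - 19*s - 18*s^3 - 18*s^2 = -18*s^3 + 89*s^2 + 109*s + 30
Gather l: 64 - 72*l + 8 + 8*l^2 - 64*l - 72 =8*l^2 - 136*l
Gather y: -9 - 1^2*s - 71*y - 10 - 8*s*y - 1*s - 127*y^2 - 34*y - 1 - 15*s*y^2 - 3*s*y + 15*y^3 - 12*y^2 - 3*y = -2*s + 15*y^3 + y^2*(-15*s - 139) + y*(-11*s - 108) - 20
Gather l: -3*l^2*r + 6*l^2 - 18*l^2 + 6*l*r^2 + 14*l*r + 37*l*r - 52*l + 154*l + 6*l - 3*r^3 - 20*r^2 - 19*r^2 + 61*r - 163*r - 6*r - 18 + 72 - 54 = l^2*(-3*r - 12) + l*(6*r^2 + 51*r + 108) - 3*r^3 - 39*r^2 - 108*r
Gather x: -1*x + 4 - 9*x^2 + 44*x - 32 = -9*x^2 + 43*x - 28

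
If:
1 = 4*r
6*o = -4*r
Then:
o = -1/6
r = 1/4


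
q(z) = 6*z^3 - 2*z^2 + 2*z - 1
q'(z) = 18*z^2 - 4*z + 2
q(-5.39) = -1009.43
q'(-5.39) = 546.50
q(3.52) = 242.94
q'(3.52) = 210.95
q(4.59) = 546.26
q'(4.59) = 362.87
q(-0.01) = -1.02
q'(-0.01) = 2.04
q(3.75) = 294.78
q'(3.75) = 240.12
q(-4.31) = -527.15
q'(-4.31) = 353.61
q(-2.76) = -147.90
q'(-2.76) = 150.16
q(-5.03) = -825.24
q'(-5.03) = 477.54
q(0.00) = -1.00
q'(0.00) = 2.00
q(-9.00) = -4555.00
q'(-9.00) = 1496.00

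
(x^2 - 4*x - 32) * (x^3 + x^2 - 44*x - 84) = x^5 - 3*x^4 - 80*x^3 + 60*x^2 + 1744*x + 2688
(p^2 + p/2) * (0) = 0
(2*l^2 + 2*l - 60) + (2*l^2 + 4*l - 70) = 4*l^2 + 6*l - 130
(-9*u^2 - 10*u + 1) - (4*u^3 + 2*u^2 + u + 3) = -4*u^3 - 11*u^2 - 11*u - 2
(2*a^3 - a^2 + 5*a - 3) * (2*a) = 4*a^4 - 2*a^3 + 10*a^2 - 6*a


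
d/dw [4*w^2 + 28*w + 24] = 8*w + 28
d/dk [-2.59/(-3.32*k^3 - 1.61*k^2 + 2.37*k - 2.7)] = (-25.7964*k^2 - 8.3398*k + 6.1383)/(3.32*k^3 + 1.61*k^2 - 2.37*k + 2.7)^2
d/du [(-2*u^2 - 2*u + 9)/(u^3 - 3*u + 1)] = (-2*(2*u + 1)*(u^3 - 3*u + 1) + 3*(u^2 - 1)*(2*u^2 + 2*u - 9))/(u^3 - 3*u + 1)^2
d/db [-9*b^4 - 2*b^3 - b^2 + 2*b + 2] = -36*b^3 - 6*b^2 - 2*b + 2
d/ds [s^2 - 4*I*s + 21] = 2*s - 4*I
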